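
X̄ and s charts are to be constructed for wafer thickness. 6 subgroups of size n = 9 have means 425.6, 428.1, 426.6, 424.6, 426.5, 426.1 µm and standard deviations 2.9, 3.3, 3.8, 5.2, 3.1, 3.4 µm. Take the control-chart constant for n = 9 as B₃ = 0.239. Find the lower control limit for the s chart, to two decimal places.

s̄ = (2.9 + 3.3 + 3.8 + 5.2 + 3.1 + 3.4) / 6 = 3.6167
LCL_s = B₃·s̄ = 0.239 × 3.6167 = 0.8644

0.86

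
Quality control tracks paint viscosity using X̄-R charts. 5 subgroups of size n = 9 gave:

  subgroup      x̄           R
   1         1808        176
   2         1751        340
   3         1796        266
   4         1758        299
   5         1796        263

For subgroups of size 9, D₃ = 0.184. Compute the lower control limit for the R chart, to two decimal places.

R̄ = (176 + 340 + 266 + 299 + 263) / 5 = 1344.0000 / 5 = 268.8000
LCL_R = D₃·R̄ = 0.184 × 268.8000 = 49.4592

49.46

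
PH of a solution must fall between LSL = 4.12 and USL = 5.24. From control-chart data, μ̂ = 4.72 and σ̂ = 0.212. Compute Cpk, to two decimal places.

Cpu = (USL − μ̂) / (3σ̂) = (5.24 − 4.72) / (3 × 0.212) = 0.8176; Cpl = (μ̂ − LSL) / (3σ̂) = (4.72 − 4.12) / (3 × 0.212) = 0.9434; Cpk = min(Cpu, Cpl) = 0.8176

0.82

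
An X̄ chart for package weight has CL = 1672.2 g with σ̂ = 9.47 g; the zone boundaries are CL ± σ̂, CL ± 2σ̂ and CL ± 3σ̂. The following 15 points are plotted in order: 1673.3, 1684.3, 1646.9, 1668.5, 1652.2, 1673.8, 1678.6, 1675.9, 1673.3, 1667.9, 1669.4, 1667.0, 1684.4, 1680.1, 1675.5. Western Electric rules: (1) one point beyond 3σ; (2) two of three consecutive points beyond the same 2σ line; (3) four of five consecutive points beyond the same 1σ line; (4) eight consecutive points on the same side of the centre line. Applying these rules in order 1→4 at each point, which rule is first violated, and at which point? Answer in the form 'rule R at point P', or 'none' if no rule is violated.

rule 2 at point 5

Zone of each point (C = within 1σ̂, B = 1σ̂–2σ̂, A = 2σ̂–3σ̂, * = beyond 3σ̂; sign = side of CL): 1:+C, 2:+B, 3:-A, 4:-C, 5:-A, 6:+C, 7:+C, 8:+C, 9:+C, 10:-C, 11:-C, 12:-C, 13:+B, 14:+C, 15:+C
Rule 2 (two of three consecutive points beyond the same 2σ limit) is satisfied at point 5.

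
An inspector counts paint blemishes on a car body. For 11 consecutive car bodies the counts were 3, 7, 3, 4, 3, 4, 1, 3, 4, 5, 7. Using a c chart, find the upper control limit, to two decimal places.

10.00

c̄ = (3 + 7 + 3 + 4 + 3 + 4 + 1 + 3 + 4 + 5 + 7) / 11 = 44 / 11 = 4.0000
UCL = c̄ + 3√c̄ = 4.0000 + 3 × √4.0000 = 4.0000 + 3 × 2.0000 = 10.0000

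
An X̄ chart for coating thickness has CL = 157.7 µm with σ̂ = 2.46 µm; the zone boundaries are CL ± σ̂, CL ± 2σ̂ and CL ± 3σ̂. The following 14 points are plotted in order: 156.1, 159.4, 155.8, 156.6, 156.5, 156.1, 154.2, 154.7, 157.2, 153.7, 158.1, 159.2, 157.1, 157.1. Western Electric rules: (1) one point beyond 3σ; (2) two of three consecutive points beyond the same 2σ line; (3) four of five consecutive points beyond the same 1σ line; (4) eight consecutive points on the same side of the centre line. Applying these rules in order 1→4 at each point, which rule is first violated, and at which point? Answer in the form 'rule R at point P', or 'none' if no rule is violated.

rule 4 at point 10

Zone of each point (C = within 1σ̂, B = 1σ̂–2σ̂, A = 2σ̂–3σ̂, * = beyond 3σ̂; sign = side of CL): 1:-C, 2:+C, 3:-C, 4:-C, 5:-C, 6:-C, 7:-B, 8:-B, 9:-C, 10:-B, 11:+C, 12:+C, 13:-C, 14:-C
Rule 4 (eight consecutive points on the same side of the centre line) is satisfied at point 10.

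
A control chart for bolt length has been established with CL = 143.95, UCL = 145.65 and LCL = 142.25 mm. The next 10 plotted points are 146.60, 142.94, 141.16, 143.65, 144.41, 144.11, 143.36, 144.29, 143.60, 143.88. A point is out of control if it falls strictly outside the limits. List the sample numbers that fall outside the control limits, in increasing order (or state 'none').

Compare each point to [142.25, 145.65]: sample 1 = 146.60 > UCL; sample 3 = 141.16 < LCL.

1, 3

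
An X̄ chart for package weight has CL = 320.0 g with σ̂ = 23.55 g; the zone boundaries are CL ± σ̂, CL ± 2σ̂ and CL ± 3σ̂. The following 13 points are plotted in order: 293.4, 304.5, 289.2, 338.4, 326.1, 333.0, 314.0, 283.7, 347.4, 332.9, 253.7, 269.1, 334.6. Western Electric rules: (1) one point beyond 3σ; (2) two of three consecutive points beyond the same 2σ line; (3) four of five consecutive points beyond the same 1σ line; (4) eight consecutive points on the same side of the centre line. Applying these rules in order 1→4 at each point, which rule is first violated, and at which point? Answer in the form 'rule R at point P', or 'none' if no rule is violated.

Zone of each point (C = within 1σ̂, B = 1σ̂–2σ̂, A = 2σ̂–3σ̂, * = beyond 3σ̂; sign = side of CL): 1:-B, 2:-C, 3:-B, 4:+C, 5:+C, 6:+C, 7:-C, 8:-B, 9:+B, 10:+C, 11:-A, 12:-A, 13:+C
Rule 2 (two of three consecutive points beyond the same 2σ limit) is satisfied at point 12.

rule 2 at point 12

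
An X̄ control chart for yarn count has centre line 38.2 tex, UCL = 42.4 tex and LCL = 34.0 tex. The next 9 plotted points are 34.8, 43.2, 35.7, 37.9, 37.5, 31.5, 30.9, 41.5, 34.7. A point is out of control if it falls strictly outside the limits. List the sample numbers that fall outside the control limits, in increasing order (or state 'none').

2, 6, 7

Compare each point to [34.0, 42.4]: sample 2 = 43.2 > UCL; sample 6 = 31.5 < LCL; sample 7 = 30.9 < LCL.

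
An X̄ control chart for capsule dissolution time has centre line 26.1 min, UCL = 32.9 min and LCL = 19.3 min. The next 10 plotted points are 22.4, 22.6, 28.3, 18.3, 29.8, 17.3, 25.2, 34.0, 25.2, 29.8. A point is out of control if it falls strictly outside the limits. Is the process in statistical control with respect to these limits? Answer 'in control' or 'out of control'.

out of control

Compare each point to [19.3, 32.9]: sample 4 = 18.3 < LCL; sample 6 = 17.3 < LCL; sample 8 = 34.0 > UCL.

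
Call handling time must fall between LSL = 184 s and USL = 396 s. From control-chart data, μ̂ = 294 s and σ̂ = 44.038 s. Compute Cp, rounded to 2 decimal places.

0.80

Cp = (USL − LSL) / (6σ̂) = (396 − 184) / (6 × 44.038) = 212.0000 / 264.2280 = 0.8023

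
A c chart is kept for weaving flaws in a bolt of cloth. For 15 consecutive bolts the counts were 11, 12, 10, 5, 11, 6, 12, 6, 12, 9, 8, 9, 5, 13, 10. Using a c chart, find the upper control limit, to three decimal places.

18.399

c̄ = (11 + 12 + 10 + 5 + 11 + 6 + 12 + 6 + 12 + 9 + 8 + 9 + 5 + 13 + 10) / 15 = 139 / 15 = 9.2667
UCL = c̄ + 3√c̄ = 9.2667 + 3 × √9.2667 = 9.2667 + 3 × 3.0441 = 18.3990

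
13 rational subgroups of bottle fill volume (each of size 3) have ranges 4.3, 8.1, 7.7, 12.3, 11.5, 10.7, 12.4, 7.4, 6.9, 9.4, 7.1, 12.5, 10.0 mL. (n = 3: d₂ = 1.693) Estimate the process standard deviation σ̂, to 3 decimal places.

5.466

R̄ = (4.3 + 8.1 + 7.7 + 12.3 + 11.5 + 10.7 + 12.4 + 7.4 + 6.9 + 9.4 + 7.1 + 12.5 + 10.0) / 13 = 9.2538
σ̂ = R̄ / d₂ = 9.2538 / 1.693 = 5.4659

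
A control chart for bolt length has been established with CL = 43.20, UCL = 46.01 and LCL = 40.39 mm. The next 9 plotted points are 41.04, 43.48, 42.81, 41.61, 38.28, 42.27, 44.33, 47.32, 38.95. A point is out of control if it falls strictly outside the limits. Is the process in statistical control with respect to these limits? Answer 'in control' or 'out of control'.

Compare each point to [40.39, 46.01]: sample 5 = 38.28 < LCL; sample 8 = 47.32 > UCL; sample 9 = 38.95 < LCL.

out of control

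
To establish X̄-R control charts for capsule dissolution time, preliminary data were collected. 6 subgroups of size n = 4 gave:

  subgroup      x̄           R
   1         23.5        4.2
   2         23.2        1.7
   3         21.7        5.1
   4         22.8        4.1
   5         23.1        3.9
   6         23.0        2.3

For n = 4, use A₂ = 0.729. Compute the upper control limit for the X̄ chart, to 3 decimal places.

X̄̄ = (23.5 + 23.2 + 21.7 + 22.8 + 23.1 + 23.0) / 6 = 137.3000 / 6 = 22.8833
R̄ = (4.2 + 1.7 + 5.1 + 4.1 + 3.9 + 2.3) / 6 = 21.3000 / 6 = 3.5500
UCL = X̄̄ + A₂·R̄ = 22.8833 + 0.729 × 3.5500 = 25.4713

25.471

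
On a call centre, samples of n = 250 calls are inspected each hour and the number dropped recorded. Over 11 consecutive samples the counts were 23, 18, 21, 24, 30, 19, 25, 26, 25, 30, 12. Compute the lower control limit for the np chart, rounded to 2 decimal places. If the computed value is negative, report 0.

p̄ = Σdᵢ / (k·n) = 253 / (11 × 250) = 0.09200
LCL = np̄ − 3·√(np̄(1−p̄)) = 23.0000 − 3 × 4.5699 = 9.2903

9.29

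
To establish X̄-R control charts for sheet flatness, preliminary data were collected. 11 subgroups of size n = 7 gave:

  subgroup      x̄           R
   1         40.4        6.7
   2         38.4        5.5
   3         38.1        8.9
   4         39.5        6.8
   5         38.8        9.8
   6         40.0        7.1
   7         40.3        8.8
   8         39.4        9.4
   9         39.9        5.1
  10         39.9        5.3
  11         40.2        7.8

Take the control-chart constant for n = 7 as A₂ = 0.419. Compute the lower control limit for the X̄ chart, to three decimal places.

X̄̄ = (40.4 + 38.4 + 38.1 + 39.5 + 38.8 + 40.0 + 40.3 + 39.4 + 39.9 + 39.9 + 40.2) / 11 = 434.9000 / 11 = 39.5364
R̄ = (6.7 + 5.5 + 8.9 + 6.8 + 9.8 + 7.1 + 8.8 + 9.4 + 5.1 + 5.3 + 7.8) / 11 = 81.2000 / 11 = 7.3818
LCL = X̄̄ − A₂·R̄ = 39.5364 − 0.419 × 7.3818 = 36.4434

36.443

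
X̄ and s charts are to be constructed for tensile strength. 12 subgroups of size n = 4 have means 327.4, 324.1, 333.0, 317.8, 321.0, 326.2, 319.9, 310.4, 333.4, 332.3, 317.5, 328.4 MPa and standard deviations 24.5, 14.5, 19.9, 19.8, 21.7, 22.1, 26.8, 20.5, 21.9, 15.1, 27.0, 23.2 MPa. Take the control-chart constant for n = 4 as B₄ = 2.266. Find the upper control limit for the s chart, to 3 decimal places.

48.530

s̄ = (24.5 + 14.5 + 19.9 + 19.8 + 21.7 + 22.1 + 26.8 + 20.5 + 21.9 + 15.1 + 27.0 + 23.2) / 12 = 21.4167
UCL_s = B₄·s̄ = 2.266 × 21.4167 = 48.5302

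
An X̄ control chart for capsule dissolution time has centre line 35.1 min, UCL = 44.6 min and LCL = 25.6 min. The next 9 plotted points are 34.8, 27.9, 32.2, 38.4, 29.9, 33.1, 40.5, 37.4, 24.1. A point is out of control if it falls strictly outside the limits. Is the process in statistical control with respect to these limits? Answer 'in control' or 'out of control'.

out of control

Compare each point to [25.6, 44.6]: sample 9 = 24.1 < LCL.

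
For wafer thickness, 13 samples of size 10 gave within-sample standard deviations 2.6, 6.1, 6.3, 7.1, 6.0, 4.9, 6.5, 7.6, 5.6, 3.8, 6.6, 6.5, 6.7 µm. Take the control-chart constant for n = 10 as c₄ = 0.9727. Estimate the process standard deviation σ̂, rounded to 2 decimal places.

6.03

s̄ = (2.6 + 6.1 + 6.3 + 7.1 + 6.0 + 4.9 + 6.5 + 7.6 + 5.6 + 3.8 + 6.6 + 6.5 + 6.7) / 13 = 5.8692
σ̂ = s̄ / c₄ = 5.8692 / 0.9727 = 6.0340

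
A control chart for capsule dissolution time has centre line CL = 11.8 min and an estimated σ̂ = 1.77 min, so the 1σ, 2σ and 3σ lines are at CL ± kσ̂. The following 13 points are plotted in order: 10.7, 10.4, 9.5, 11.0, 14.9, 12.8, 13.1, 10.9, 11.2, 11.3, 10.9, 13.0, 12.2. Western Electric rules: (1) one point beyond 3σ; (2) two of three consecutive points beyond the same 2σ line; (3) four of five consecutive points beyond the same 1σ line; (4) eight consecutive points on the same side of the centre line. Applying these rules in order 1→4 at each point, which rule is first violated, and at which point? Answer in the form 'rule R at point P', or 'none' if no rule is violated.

none

Zone of each point (C = within 1σ̂, B = 1σ̂–2σ̂, A = 2σ̂–3σ̂, * = beyond 3σ̂; sign = side of CL): 1:-C, 2:-C, 3:-B, 4:-C, 5:+B, 6:+C, 7:+C, 8:-C, 9:-C, 10:-C, 11:-C, 12:+C, 13:+C
No rule fires across all 13 points.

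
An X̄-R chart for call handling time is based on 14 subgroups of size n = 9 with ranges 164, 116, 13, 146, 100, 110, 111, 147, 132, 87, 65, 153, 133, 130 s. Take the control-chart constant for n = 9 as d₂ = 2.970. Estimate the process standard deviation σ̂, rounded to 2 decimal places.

38.65

R̄ = (164 + 116 + 13 + 146 + 100 + 110 + 111 + 147 + 132 + 87 + 65 + 153 + 133 + 130) / 14 = 114.7857
σ̂ = R̄ / d₂ = 114.7857 / 2.970 = 38.6484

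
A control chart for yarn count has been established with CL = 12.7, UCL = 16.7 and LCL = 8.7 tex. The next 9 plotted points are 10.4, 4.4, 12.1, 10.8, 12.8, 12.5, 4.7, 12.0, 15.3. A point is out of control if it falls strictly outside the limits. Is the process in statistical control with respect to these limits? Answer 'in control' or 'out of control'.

out of control

Compare each point to [8.7, 16.7]: sample 2 = 4.4 < LCL; sample 7 = 4.7 < LCL.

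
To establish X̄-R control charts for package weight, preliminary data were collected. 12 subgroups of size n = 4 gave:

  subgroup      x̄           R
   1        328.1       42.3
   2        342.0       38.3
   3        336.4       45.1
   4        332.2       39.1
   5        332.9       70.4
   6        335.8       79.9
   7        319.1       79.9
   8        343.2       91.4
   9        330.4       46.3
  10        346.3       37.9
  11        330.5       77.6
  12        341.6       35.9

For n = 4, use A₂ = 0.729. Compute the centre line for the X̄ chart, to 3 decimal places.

X̄̄ = (328.1 + 342.0 + 336.4 + 332.2 + 332.9 + 335.8 + 319.1 + 343.2 + 330.4 + 346.3 + 330.5 + 341.6) / 12 = 4018.5000 / 12 = 334.8750
CL = X̄̄ = 334.8750

334.875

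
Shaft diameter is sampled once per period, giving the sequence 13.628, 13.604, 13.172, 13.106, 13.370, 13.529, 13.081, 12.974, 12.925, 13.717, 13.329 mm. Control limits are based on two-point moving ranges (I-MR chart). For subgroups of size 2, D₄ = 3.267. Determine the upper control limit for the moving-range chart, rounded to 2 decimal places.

0.89

Moving ranges: 0.024, 0.432, 0.066, 0.264, 0.159, 0.448, 0.107, 0.049, 0.792, 0.388; M̄R̄ = 2.7290 / 10 = 0.2729
UCL_MR = D₄·M̄R̄ = 3.267 × 0.2729 = 0.8916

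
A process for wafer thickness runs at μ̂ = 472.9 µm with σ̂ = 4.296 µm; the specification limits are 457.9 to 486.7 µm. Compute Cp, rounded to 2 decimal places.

1.12

Cp = (USL − LSL) / (6σ̂) = (486.7 − 457.9) / (6 × 4.296) = 28.8000 / 25.7760 = 1.1173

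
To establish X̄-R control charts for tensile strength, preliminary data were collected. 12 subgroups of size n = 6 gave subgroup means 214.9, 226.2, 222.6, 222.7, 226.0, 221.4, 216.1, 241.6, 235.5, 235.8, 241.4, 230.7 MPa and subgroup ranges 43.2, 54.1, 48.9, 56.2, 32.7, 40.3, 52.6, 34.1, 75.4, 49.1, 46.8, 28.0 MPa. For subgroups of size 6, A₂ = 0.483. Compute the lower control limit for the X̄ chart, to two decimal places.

205.31

X̄̄ = (214.9 + 226.2 + 222.6 + 222.7 + 226.0 + 221.4 + 216.1 + 241.6 + 235.5 + 235.8 + 241.4 + 230.7) / 12 = 2734.9000 / 12 = 227.9083
R̄ = (43.2 + 54.1 + 48.9 + 56.2 + 32.7 + 40.3 + 52.6 + 34.1 + 75.4 + 49.1 + 46.8 + 28.0) / 12 = 561.4000 / 12 = 46.7833
LCL = X̄̄ − A₂·R̄ = 227.9083 − 0.483 × 46.7833 = 205.3120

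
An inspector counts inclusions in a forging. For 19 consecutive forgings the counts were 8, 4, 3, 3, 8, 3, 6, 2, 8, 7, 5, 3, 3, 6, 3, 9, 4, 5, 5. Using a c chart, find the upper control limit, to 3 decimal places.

c̄ = (8 + 4 + 3 + 3 + 8 + 3 + 6 + 2 + 8 + 7 + 5 + 3 + 3 + 6 + 3 + 9 + 4 + 5 + 5) / 19 = 95 / 19 = 5.0000
UCL = c̄ + 3√c̄ = 5.0000 + 3 × √5.0000 = 5.0000 + 3 × 2.2361 = 11.7082

11.708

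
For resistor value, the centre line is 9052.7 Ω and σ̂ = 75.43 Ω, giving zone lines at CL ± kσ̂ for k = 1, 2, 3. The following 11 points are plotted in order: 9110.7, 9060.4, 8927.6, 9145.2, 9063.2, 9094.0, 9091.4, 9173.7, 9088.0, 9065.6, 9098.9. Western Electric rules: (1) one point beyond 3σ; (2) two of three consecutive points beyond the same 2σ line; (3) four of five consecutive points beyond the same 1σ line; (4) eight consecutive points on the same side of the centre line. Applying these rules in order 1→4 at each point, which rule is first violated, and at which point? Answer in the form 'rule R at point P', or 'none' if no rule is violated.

rule 4 at point 11

Zone of each point (C = within 1σ̂, B = 1σ̂–2σ̂, A = 2σ̂–3σ̂, * = beyond 3σ̂; sign = side of CL): 1:+C, 2:+C, 3:-B, 4:+B, 5:+C, 6:+C, 7:+C, 8:+B, 9:+C, 10:+C, 11:+C
Rule 4 (eight consecutive points on the same side of the centre line) is satisfied at point 11.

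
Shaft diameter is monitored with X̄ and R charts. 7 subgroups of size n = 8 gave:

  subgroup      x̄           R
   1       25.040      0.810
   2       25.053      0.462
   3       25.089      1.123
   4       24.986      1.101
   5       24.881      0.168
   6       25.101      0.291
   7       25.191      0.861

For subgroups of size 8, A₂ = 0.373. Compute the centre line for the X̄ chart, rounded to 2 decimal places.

25.05

X̄̄ = (25.040 + 25.053 + 25.089 + 24.986 + 24.881 + 25.101 + 25.191) / 7 = 175.3410 / 7 = 25.0487
CL = X̄̄ = 25.0487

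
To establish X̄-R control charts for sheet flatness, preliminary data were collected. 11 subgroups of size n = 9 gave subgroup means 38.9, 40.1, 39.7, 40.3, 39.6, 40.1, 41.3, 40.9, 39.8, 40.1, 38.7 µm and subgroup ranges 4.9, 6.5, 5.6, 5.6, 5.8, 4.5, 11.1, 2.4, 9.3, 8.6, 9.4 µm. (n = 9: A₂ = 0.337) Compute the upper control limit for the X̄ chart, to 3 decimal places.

42.212

X̄̄ = (38.9 + 40.1 + 39.7 + 40.3 + 39.6 + 40.1 + 41.3 + 40.9 + 39.8 + 40.1 + 38.7) / 11 = 439.5000 / 11 = 39.9545
R̄ = (4.9 + 6.5 + 5.6 + 5.6 + 5.8 + 4.5 + 11.1 + 2.4 + 9.3 + 8.6 + 9.4) / 11 = 73.7000 / 11 = 6.7000
UCL = X̄̄ + A₂·R̄ = 39.9545 + 0.337 × 6.7000 = 42.2124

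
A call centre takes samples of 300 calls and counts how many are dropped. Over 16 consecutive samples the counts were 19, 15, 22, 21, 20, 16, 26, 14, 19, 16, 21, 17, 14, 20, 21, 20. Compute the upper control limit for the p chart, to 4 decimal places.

p̄ = Σdᵢ / (k·n) = 301 / (16 × 300) = 0.06271
UCL = p̄ + 3·√(p̄(1−p̄)/n) = 0.06271 + 3 × √(0.06271×0.93729/300) = 0.06271 + 3 × 0.01400 = 0.10470

0.1047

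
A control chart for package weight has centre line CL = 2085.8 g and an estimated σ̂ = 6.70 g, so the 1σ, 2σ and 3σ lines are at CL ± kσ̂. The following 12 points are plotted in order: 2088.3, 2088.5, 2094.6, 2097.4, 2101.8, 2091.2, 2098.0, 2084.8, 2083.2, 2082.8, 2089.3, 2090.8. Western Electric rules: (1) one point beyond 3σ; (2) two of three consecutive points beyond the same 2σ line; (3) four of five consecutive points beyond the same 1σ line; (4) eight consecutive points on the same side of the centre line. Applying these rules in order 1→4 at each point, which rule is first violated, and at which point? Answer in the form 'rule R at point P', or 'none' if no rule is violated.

rule 3 at point 7

Zone of each point (C = within 1σ̂, B = 1σ̂–2σ̂, A = 2σ̂–3σ̂, * = beyond 3σ̂; sign = side of CL): 1:+C, 2:+C, 3:+B, 4:+B, 5:+A, 6:+C, 7:+B, 8:-C, 9:-C, 10:-C, 11:+C, 12:+C
Rule 3 (four of five consecutive points beyond the same 1σ limit) is satisfied at point 7.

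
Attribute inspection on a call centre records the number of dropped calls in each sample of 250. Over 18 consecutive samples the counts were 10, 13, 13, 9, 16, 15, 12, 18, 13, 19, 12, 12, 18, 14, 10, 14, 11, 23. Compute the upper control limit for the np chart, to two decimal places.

p̄ = Σdᵢ / (k·n) = 252 / (18 × 250) = 0.05600
UCL = np̄ + 3·√(np̄(1−p̄)) = 14.0000 + 3 × √(14.0000×0.94400) = 14.0000 + 3 × 3.6354 = 24.9061

24.91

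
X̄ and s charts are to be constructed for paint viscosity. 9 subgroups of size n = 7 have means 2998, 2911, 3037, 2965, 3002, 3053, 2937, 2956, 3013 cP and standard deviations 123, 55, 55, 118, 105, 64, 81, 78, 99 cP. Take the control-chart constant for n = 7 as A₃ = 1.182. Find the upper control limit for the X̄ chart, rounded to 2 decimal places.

3087.96

X̄̄ = (2998 + 2911 + 3037 + 2965 + 3002 + 3053 + 2937 + 2956 + 3013) / 9 = 2985.7778
s̄ = (123 + 55 + 55 + 118 + 105 + 64 + 81 + 78 + 99) / 9 = 86.4444
UCL = X̄̄ + A₃·s̄ = 2985.7778 + 1.182 × 86.4444 = 3087.9551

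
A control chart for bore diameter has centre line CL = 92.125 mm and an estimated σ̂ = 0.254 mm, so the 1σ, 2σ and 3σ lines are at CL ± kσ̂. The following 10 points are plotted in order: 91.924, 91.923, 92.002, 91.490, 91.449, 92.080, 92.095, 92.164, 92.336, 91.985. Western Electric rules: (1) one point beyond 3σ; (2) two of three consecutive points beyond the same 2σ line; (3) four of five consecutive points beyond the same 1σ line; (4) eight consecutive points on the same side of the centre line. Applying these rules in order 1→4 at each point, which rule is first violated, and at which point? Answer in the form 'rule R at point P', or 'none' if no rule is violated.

Zone of each point (C = within 1σ̂, B = 1σ̂–2σ̂, A = 2σ̂–3σ̂, * = beyond 3σ̂; sign = side of CL): 1:-C, 2:-C, 3:-C, 4:-A, 5:-A, 6:-C, 7:-C, 8:+C, 9:+C, 10:-C
Rule 2 (two of three consecutive points beyond the same 2σ limit) is satisfied at point 5.

rule 2 at point 5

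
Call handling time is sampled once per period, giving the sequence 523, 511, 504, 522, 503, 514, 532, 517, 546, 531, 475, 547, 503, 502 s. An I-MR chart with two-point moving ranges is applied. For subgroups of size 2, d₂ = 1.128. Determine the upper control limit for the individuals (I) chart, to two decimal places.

581.28

X̄ = (523 + 511 + 504 + 522 + 503 + 514 + 532 + 517 + 546 + 531 + 475 + 547 + 503 + 502) / 14 = 516.4286
Moving ranges: 12, 7, 18, 19, 11, 18, 15, 29, 15, 56, 72, 44, 1; M̄R̄ = 317.0000 / 13 = 24.3846
UCL = X̄ + 3·M̄R̄/d₂ = 516.4286 + 3 × 24.3846 / 1.128 = 581.2813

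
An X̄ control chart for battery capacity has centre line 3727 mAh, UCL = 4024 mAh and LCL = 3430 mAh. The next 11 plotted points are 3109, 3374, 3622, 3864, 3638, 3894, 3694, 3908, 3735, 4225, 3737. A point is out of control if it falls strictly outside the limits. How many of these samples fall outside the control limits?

Compare each point to [3430, 4024]: sample 1 = 3109 < LCL; sample 2 = 3374 < LCL; sample 10 = 4225 > UCL.

3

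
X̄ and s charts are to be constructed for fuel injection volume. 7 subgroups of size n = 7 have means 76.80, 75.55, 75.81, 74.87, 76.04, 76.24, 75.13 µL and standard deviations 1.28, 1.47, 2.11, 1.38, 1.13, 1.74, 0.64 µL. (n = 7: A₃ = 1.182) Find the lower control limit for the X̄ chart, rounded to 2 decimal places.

74.13

X̄̄ = (76.80 + 75.55 + 75.81 + 74.87 + 76.04 + 76.24 + 75.13) / 7 = 75.7771
s̄ = (1.28 + 1.47 + 2.11 + 1.38 + 1.13 + 1.74 + 0.64) / 7 = 1.3929
LCL = X̄̄ − A₃·s̄ = 75.7771 − 1.182 × 1.3929 = 74.1308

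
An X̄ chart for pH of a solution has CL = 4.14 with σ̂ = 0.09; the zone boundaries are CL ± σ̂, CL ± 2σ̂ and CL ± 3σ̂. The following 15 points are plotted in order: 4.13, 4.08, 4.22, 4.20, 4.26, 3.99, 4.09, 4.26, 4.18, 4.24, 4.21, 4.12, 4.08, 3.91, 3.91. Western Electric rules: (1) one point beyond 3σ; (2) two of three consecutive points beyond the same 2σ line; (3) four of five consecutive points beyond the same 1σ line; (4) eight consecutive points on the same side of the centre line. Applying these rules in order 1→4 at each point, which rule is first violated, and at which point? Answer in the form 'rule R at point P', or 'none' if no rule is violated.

Zone of each point (C = within 1σ̂, B = 1σ̂–2σ̂, A = 2σ̂–3σ̂, * = beyond 3σ̂; sign = side of CL): 1:-C, 2:-C, 3:+C, 4:+C, 5:+B, 6:-B, 7:-C, 8:+B, 9:+C, 10:+B, 11:+C, 12:-C, 13:-C, 14:-A, 15:-A
Rule 2 (two of three consecutive points beyond the same 2σ limit) is satisfied at point 15.

rule 2 at point 15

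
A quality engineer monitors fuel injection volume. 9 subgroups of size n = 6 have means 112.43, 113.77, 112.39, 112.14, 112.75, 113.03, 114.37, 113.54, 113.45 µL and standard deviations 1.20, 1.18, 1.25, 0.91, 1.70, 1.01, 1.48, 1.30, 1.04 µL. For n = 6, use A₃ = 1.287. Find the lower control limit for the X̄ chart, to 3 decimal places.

X̄̄ = (112.43 + 113.77 + 112.39 + 112.14 + 112.75 + 113.03 + 114.37 + 113.54 + 113.45) / 9 = 113.0967
s̄ = (1.20 + 1.18 + 1.25 + 0.91 + 1.70 + 1.01 + 1.48 + 1.30 + 1.04) / 9 = 1.2300
LCL = X̄̄ − A₃·s̄ = 113.0967 − 1.287 × 1.2300 = 111.5137

111.514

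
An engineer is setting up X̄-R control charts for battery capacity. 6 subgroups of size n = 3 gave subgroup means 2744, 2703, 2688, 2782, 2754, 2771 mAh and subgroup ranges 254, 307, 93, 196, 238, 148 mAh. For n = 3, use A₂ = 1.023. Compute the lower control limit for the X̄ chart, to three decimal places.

X̄̄ = (2744 + 2703 + 2688 + 2782 + 2754 + 2771) / 6 = 16442.0000 / 6 = 2740.3333
R̄ = (254 + 307 + 93 + 196 + 238 + 148) / 6 = 1236.0000 / 6 = 206.0000
LCL = X̄̄ − A₂·R̄ = 2740.3333 − 1.023 × 206.0000 = 2529.5953

2529.595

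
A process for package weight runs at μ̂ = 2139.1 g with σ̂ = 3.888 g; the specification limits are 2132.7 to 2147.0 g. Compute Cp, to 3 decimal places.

Cp = (USL − LSL) / (6σ̂) = (2147.0 − 2132.7) / (6 × 3.888) = 14.3000 / 23.3280 = 0.6130

0.613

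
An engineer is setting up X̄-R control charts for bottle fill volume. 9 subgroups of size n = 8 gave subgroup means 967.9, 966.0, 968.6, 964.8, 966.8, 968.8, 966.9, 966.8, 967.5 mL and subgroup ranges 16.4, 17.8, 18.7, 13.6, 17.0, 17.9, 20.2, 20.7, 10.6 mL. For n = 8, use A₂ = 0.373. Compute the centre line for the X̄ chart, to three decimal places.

967.122

X̄̄ = (967.9 + 966.0 + 968.6 + 964.8 + 966.8 + 968.8 + 966.9 + 966.8 + 967.5) / 9 = 8704.1000 / 9 = 967.1222
CL = X̄̄ = 967.1222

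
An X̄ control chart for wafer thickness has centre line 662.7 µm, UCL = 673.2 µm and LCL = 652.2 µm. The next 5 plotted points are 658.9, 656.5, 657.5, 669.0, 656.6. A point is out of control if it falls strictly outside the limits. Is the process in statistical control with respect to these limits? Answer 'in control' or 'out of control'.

in control

All 5 points lie within [652.2, 673.2].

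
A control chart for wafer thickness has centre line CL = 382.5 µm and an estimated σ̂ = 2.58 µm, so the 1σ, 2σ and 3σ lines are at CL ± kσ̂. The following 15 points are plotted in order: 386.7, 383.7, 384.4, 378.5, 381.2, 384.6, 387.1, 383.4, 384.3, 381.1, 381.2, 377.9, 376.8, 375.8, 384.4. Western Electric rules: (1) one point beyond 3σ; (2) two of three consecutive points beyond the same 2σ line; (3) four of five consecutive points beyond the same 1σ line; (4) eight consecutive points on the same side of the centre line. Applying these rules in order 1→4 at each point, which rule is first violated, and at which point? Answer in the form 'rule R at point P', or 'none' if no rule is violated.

Zone of each point (C = within 1σ̂, B = 1σ̂–2σ̂, A = 2σ̂–3σ̂, * = beyond 3σ̂; sign = side of CL): 1:+B, 2:+C, 3:+C, 4:-B, 5:-C, 6:+C, 7:+B, 8:+C, 9:+C, 10:-C, 11:-C, 12:-B, 13:-A, 14:-A, 15:+C
Rule 2 (two of three consecutive points beyond the same 2σ limit) is satisfied at point 14.

rule 2 at point 14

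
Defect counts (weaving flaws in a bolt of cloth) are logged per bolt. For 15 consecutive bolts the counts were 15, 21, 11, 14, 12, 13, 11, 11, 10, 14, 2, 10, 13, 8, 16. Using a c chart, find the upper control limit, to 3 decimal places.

c̄ = (15 + 21 + 11 + 14 + 12 + 13 + 11 + 11 + 10 + 14 + 2 + 10 + 13 + 8 + 16) / 15 = 181 / 15 = 12.0667
UCL = c̄ + 3√c̄ = 12.0667 + 3 × √12.0667 = 12.0667 + 3 × 3.4737 = 22.4878

22.488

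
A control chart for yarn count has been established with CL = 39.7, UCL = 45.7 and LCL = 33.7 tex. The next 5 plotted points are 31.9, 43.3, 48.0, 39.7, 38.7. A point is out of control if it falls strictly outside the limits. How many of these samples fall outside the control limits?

2

Compare each point to [33.7, 45.7]: sample 1 = 31.9 < LCL; sample 3 = 48.0 > UCL.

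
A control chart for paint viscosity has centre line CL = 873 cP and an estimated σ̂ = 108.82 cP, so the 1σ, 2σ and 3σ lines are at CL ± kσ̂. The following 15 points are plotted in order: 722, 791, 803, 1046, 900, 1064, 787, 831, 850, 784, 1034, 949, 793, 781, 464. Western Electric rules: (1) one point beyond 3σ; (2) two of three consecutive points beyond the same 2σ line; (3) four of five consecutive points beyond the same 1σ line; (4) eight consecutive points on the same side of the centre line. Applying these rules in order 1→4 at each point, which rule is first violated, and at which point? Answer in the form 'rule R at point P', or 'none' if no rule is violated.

Zone of each point (C = within 1σ̂, B = 1σ̂–2σ̂, A = 2σ̂–3σ̂, * = beyond 3σ̂; sign = side of CL): 1:-B, 2:-C, 3:-C, 4:+B, 5:+C, 6:+B, 7:-C, 8:-C, 9:-C, 10:-C, 11:+B, 12:+C, 13:-C, 14:-C, 15:-*
Rule 1 (one point beyond the 3σ limits) is satisfied at point 15.

rule 1 at point 15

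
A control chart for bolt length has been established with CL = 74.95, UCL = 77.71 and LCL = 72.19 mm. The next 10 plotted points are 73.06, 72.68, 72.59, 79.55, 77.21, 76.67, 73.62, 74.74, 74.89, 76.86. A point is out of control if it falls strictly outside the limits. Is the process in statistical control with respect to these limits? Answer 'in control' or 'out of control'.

Compare each point to [72.19, 77.71]: sample 4 = 79.55 > UCL.

out of control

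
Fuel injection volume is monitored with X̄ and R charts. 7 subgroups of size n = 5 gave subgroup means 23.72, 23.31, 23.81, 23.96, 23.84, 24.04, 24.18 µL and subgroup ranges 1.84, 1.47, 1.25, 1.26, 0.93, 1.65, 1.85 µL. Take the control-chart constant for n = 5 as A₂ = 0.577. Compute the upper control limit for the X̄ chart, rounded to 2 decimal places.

24.68

X̄̄ = (23.72 + 23.31 + 23.81 + 23.96 + 23.84 + 24.04 + 24.18) / 7 = 166.8600 / 7 = 23.8371
R̄ = (1.84 + 1.47 + 1.25 + 1.26 + 0.93 + 1.65 + 1.85) / 7 = 10.2500 / 7 = 1.4643
UCL = X̄̄ + A₂·R̄ = 23.8371 + 0.577 × 1.4643 = 24.6820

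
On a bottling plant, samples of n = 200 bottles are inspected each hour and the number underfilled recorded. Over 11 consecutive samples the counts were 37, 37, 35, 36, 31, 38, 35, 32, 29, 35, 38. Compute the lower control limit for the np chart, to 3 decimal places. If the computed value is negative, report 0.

18.731

p̄ = Σdᵢ / (k·n) = 383 / (11 × 200) = 0.17409
LCL = np̄ − 3·√(np̄(1−p̄)) = 34.8182 − 3 × 5.3625 = 18.7306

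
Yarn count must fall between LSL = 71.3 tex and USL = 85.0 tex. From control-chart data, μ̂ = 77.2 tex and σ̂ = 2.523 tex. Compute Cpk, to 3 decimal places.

0.779

Cpu = (USL − μ̂) / (3σ̂) = (85.0 − 77.2) / (3 × 2.523) = 1.0305; Cpl = (μ̂ − LSL) / (3σ̂) = (77.2 − 71.3) / (3 × 2.523) = 0.7795; Cpk = min(Cpu, Cpl) = 0.7795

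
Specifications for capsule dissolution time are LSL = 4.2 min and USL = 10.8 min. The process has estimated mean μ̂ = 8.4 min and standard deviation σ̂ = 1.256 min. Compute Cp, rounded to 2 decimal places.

Cp = (USL − LSL) / (6σ̂) = (10.8 − 4.2) / (6 × 1.256) = 6.6000 / 7.5360 = 0.8758

0.88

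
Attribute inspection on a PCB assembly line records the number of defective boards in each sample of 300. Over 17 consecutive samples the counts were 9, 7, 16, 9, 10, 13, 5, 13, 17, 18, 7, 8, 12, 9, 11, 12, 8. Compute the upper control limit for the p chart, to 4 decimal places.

p̄ = Σdᵢ / (k·n) = 184 / (17 × 300) = 0.03608
UCL = p̄ + 3·√(p̄(1−p̄)/n) = 0.03608 + 3 × √(0.03608×0.96392/300) = 0.03608 + 3 × 0.01077 = 0.06838

0.0684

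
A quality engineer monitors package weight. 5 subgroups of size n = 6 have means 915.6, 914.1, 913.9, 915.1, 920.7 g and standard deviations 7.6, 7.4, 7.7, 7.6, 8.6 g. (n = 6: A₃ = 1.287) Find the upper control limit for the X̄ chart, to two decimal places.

X̄̄ = (915.6 + 914.1 + 913.9 + 915.1 + 920.7) / 5 = 915.8800
s̄ = (7.6 + 7.4 + 7.7 + 7.6 + 8.6) / 5 = 7.7800
UCL = X̄̄ + A₃·s̄ = 915.8800 + 1.287 × 7.7800 = 925.8929

925.89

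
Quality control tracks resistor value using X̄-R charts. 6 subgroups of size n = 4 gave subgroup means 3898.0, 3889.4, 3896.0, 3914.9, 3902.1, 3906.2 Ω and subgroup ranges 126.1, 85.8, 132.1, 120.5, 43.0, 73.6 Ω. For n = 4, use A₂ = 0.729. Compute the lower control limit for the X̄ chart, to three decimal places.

3830.496

X̄̄ = (3898.0 + 3889.4 + 3896.0 + 3914.9 + 3902.1 + 3906.2) / 6 = 23406.6000 / 6 = 3901.1000
R̄ = (126.1 + 85.8 + 132.1 + 120.5 + 43.0 + 73.6) / 6 = 581.1000 / 6 = 96.8500
LCL = X̄̄ − A₂·R̄ = 3901.1000 − 0.729 × 96.8500 = 3830.4963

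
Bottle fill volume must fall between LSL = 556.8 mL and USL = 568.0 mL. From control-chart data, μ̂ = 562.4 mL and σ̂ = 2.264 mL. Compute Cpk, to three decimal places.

0.824

Cpu = (USL − μ̂) / (3σ̂) = (568.0 − 562.4) / (3 × 2.264) = 0.8245; Cpl = (μ̂ − LSL) / (3σ̂) = (562.4 − 556.8) / (3 × 2.264) = 0.8245; Cpk = min(Cpu, Cpl) = 0.8245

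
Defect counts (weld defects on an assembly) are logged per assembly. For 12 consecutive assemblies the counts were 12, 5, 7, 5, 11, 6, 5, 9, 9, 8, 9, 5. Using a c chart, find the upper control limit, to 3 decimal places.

15.845

c̄ = (12 + 5 + 7 + 5 + 11 + 6 + 5 + 9 + 9 + 8 + 9 + 5) / 12 = 91 / 12 = 7.5833
UCL = c̄ + 3√c̄ = 7.5833 + 3 × √7.5833 = 7.5833 + 3 × 2.7538 = 15.8447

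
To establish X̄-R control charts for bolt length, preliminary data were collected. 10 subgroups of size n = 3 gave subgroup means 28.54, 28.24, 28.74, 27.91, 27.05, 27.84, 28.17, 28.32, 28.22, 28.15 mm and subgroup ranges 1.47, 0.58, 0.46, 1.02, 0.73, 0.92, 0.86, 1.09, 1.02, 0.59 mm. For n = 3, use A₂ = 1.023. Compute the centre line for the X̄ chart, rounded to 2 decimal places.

28.12

X̄̄ = (28.54 + 28.24 + 28.74 + 27.91 + 27.05 + 27.84 + 28.17 + 28.32 + 28.22 + 28.15) / 10 = 281.1800 / 10 = 28.1180
CL = X̄̄ = 28.1180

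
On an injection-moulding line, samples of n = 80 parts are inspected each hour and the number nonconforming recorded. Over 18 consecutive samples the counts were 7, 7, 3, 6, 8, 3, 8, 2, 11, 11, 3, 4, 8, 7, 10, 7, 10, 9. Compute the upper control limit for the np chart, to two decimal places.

14.42

p̄ = Σdᵢ / (k·n) = 124 / (18 × 80) = 0.08611
UCL = np̄ + 3·√(np̄(1−p̄)) = 6.8889 + 3 × √(6.8889×0.91389) = 6.8889 + 3 × 2.5091 = 14.4162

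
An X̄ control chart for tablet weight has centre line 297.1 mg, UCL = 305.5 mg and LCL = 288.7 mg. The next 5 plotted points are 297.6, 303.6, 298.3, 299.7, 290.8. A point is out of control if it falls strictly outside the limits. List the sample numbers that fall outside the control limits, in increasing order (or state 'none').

All 5 points lie within [288.7, 305.5].

none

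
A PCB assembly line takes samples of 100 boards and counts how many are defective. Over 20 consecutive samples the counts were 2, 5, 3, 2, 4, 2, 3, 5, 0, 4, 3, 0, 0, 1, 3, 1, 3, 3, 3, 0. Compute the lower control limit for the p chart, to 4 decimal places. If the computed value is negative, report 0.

p̄ = Σdᵢ / (k·n) = 47 / (20 × 100) = 0.02350
LCL = p̄ − 3·√(p̄(1−p̄)/n) = 0.02350 − 3 × 0.01515 = -0.02195 → 0 (negative, so LCL = 0)

0.0000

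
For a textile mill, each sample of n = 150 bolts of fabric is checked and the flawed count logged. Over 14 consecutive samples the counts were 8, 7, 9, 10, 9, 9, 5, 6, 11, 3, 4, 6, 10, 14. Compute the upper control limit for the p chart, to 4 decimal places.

p̄ = Σdᵢ / (k·n) = 111 / (14 × 150) = 0.05286
UCL = p̄ + 3·√(p̄(1−p̄)/n) = 0.05286 + 3 × √(0.05286×0.94714/150) = 0.05286 + 3 × 0.01827 = 0.10766

0.1077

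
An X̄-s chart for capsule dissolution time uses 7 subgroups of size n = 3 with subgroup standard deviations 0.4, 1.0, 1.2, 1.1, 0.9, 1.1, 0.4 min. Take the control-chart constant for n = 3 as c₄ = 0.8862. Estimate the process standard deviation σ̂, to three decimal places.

0.983

s̄ = (0.4 + 1.0 + 1.2 + 1.1 + 0.9 + 1.1 + 0.4) / 7 = 0.8714
σ̂ = s̄ / c₄ = 0.8714 / 0.8862 = 0.9833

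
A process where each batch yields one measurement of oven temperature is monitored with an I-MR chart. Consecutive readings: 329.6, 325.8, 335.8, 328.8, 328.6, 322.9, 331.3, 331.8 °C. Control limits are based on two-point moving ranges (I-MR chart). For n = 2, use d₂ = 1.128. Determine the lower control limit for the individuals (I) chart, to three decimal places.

X̄ = (329.6 + 325.8 + 335.8 + 328.8 + 328.6 + 322.9 + 331.3 + 331.8) / 8 = 329.3250
Moving ranges: 3.8, 10.0, 7.0, 0.2, 5.7, 8.4, 0.5; M̄R̄ = 35.6000 / 7 = 5.0857
LCL = X̄ − 3·M̄R̄/d₂ = 329.3250 − 3 × 5.0857 / 1.128 = 315.7992

315.799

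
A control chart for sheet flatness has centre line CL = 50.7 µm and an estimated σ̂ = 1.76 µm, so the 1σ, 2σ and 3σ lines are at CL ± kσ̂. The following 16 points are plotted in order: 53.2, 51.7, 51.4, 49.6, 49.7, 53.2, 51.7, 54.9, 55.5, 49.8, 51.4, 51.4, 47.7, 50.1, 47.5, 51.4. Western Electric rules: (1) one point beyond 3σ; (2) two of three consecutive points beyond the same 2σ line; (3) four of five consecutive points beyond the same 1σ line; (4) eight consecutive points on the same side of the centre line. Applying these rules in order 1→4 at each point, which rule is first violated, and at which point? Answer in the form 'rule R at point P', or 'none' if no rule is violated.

Zone of each point (C = within 1σ̂, B = 1σ̂–2σ̂, A = 2σ̂–3σ̂, * = beyond 3σ̂; sign = side of CL): 1:+B, 2:+C, 3:+C, 4:-C, 5:-C, 6:+B, 7:+C, 8:+A, 9:+A, 10:-C, 11:+C, 12:+C, 13:-B, 14:-C, 15:-B, 16:+C
Rule 2 (two of three consecutive points beyond the same 2σ limit) is satisfied at point 9.

rule 2 at point 9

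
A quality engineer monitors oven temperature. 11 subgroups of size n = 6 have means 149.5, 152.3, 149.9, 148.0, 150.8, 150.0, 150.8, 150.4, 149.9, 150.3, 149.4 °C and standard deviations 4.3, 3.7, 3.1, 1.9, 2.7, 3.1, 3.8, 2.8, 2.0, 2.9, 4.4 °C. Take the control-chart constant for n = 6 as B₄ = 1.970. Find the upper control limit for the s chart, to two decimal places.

6.21

s̄ = (4.3 + 3.7 + 3.1 + 1.9 + 2.7 + 3.1 + 3.8 + 2.8 + 2.0 + 2.9 + 4.4) / 11 = 3.1545
UCL_s = B₄·s̄ = 1.970 × 3.1545 = 6.2145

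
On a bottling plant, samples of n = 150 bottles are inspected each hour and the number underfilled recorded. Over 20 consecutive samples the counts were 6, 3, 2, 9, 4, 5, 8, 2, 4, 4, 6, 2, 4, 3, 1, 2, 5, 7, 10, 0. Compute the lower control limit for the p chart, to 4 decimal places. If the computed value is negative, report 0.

0.0000

p̄ = Σdᵢ / (k·n) = 87 / (20 × 150) = 0.02900
LCL = p̄ − 3·√(p̄(1−p̄)/n) = 0.02900 − 3 × 0.01370 = -0.01210 → 0 (negative, so LCL = 0)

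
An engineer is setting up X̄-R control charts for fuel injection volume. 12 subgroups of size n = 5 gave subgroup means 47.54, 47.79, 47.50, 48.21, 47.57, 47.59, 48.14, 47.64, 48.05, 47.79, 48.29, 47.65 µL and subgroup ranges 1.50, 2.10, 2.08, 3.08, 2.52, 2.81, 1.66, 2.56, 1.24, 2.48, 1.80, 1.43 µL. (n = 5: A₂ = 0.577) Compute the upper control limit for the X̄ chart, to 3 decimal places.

49.028

X̄̄ = (47.54 + 47.79 + 47.50 + 48.21 + 47.57 + 47.59 + 48.14 + 47.64 + 48.05 + 47.79 + 48.29 + 47.65) / 12 = 573.7600 / 12 = 47.8133
R̄ = (1.50 + 2.10 + 2.08 + 3.08 + 2.52 + 2.81 + 1.66 + 2.56 + 1.24 + 2.48 + 1.80 + 1.43) / 12 = 25.2600 / 12 = 2.1050
UCL = X̄̄ + A₂·R̄ = 47.8133 + 0.577 × 2.1050 = 49.0279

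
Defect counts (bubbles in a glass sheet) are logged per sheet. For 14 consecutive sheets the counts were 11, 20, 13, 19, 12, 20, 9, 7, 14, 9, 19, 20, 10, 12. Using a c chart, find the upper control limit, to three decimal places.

c̄ = (11 + 20 + 13 + 19 + 12 + 20 + 9 + 7 + 14 + 9 + 19 + 20 + 10 + 12) / 14 = 195 / 14 = 13.9286
UCL = c̄ + 3√c̄ = 13.9286 + 3 × √13.9286 = 13.9286 + 3 × 3.7321 = 25.1249

25.125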